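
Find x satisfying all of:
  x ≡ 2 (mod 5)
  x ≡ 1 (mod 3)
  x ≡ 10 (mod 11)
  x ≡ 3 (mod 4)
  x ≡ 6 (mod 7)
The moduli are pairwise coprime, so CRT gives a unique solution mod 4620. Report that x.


Product of moduli M = 5 · 3 · 11 · 4 · 7 = 4620.
Merge one congruence at a time:
  Start: x ≡ 2 (mod 5).
  Combine with x ≡ 1 (mod 3); new modulus lcm = 15.
    Write x = 2 + 5·t and substitute into x ≡ 1 (mod 3): 5·t ≡ 1 − 2 = -1 (mod 3).
    Reduce coefficients mod 3: 2·t ≡ 2 (mod 3).
    The inverse of 2 mod 3 is 2 (since 2·2 = 4 = 1·3 + 1), so t ≡ 2·2 = 4 ≡ 1 (mod 3).
    Then x = 2 + 5·1 = 7, valid modulo lcm(5, 3) = 15: x ≡ 7 (mod 15).
  Combine with x ≡ 10 (mod 11); new modulus lcm = 165.
    Write x = 7 + 15·t and substitute into x ≡ 10 (mod 11): 15·t ≡ 10 − 7 = 3 (mod 11).
    Reduce coefficients mod 11: 4·t ≡ 3 (mod 11).
    The inverse of 4 mod 11 is 3 (since 4·3 = 12 = 1·11 + 1), so t ≡ 3·3 = 9 ≡ 9 (mod 11).
    Then x = 7 + 15·9 = 142, valid modulo lcm(15, 11) = 165: x ≡ 142 (mod 165).
  Combine with x ≡ 3 (mod 4); new modulus lcm = 660.
    Write x = 142 + 165·t and substitute into x ≡ 3 (mod 4): 165·t ≡ 3 − 142 = -139 (mod 4).
    Reduce coefficients mod 4: 1·t ≡ 1 (mod 4).
    So t ≡ 1 (mod 4).
    Then x = 142 + 165·1 = 307, valid modulo lcm(165, 4) = 660: x ≡ 307 (mod 660).
  Combine with x ≡ 6 (mod 7); new modulus lcm = 4620.
    Write x = 307 + 660·t and substitute into x ≡ 6 (mod 7): 660·t ≡ 6 − 307 = -301 (mod 7).
    Reduce coefficients mod 7: 2·t ≡ 0 (mod 7).
    The inverse of 2 mod 7 is 4 (since 2·4 = 8 = 1·7 + 1), so t ≡ 4·0 = 0 ≡ 0 (mod 7).
    Then x = 307 + 660·0 = 307, valid modulo lcm(660, 7) = 4620: x ≡ 307 (mod 4620).
Verify against each original: 307 mod 5 = 2, 307 mod 3 = 1, 307 mod 11 = 10, 307 mod 4 = 3, 307 mod 7 = 6.

x ≡ 307 (mod 4620).


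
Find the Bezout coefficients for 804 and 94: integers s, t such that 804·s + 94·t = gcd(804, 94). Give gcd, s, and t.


Euclidean algorithm on (804, 94) — divide until remainder is 0:
  804 = 8 · 94 + 52
  94 = 1 · 52 + 42
  52 = 1 · 42 + 10
  42 = 4 · 10 + 2
  10 = 5 · 2 + 0
gcd(804, 94) = 2.
Track Bezout coefficients alongside the remainders: start with r₀ = 804 = a·1 + b·0 (s = 1, t = 0) and r₁ = 94 = a·0 + b·1 (s = 0, t = 1); each new remainder r_{k+1} = r_{k-1} − q_k·r_k inherits s_{k+1} = s_{k-1} − q_k·s_k, t_{k+1} = t_{k-1} − q_k·t_k, so r_k = a·s_k + b·t_k at every step:
  q = 8: r = 52, s = 1 − 8·0 = 1, t = 0 − 8·1 = -8  (check: 804·1 + 94·(-8) = 52)
  q = 1: r = 42, s = 0 − 1·1 = -1, t = 1 − 1·(-8) = 9  (check: 804·(-1) + 94·9 = 42)
  q = 1: r = 10, s = 1 − 1·(-1) = 2, t = -8 − 1·9 = -17  (check: 804·2 + 94·(-17) = 10)
  q = 4: r = 2, s = -1 − 4·2 = -9, t = 9 − 4·(-17) = 77  (check: 804·(-9) + 94·77 = 2)
The row with r = 2 (the gcd) gives the Bezout coefficients s = -9, t = 77.
Result: 804 · (-9) + 94 · (77) = 2.

gcd(804, 94) = 2; s = -9, t = 77 (check: 804·(-9) + 94·77 = 2).


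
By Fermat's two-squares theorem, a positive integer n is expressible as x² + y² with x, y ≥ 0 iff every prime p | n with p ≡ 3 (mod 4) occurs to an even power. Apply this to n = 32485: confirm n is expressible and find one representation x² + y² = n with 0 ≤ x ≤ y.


Step 1: Factor n = 32485 = 5 · 73 · 89.
Step 2: Check the mod-4 condition on each prime factor: 5 ≡ 1 (mod 4), exponent 1; 73 ≡ 1 (mod 4), exponent 1; 89 ≡ 1 (mod 4), exponent 1.
All primes ≡ 3 (mod 4) appear to even exponent (or don't appear), so by the two-squares theorem n IS expressible as a sum of two squares.
Step 3: Build a representation. Here n = 5 · 73 · 89 is a product of primes ≡ 1 (mod 4). Each prime p ≡ 1 (mod 4) is itself a sum of two squares; find a² by testing p − a² for a perfect square:
  5: 5 − 1² = 4 = 2² ⇒ 5 = 1² + 2².
  73: 73 − 1² = 72, 73 − 2² = 69, 73 − 3² = 64 = 8² ⇒ 73 = 3² + 8².
  89: 89 − 1² = 88, 89 − 2² = 85, 89 − 3² = 80, 89 − 4² = 73, 89 − 5² = 64 = 8² ⇒ 89 = 5² + 8².
  Combine using the Brahmagupta–Fibonacci identity (a² + b²)(c² + d²) = (ac − bd)² + (ad + bc)² = (ac + bd)² + (ad − bc)²:
  5 · 73 = 365: from (1² + 2²)(3² + 8²), take (1·3 − 2·8, 1·8 + 2·3) = (3 − 16, 8 + 6) = (-13, 14); dropping signs (only squares matter) gives (13, 14); check 13² + 14² = 169 + 196 = 365 ✓.
  365 · 89 = 32485: from (13² + 14²)(5² + 8²), take (13·5 − 14·8, 13·8 + 14·5) = (65 − 112, 104 + 70) = (-47, 174); dropping signs (only squares matter) gives (47, 174); check 47² + 174² = 2209 + 30276 = 32485 ✓.
Step 4: Order so x ≤ y and verify: 47² + 174² = 2209 + 30276 = 32485 = n. ✓

n = 32485 = 47² + 174² (one valid representation with x ≤ y).


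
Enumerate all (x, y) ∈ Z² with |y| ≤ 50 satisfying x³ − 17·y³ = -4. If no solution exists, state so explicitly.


The equation is x³ - 17y³ = -4. For fixed y, x³ = 17·y³ − 4, so a solution requires the RHS to be a perfect cube.
Strategy: iterate y from -50 to 50, compute RHS = 17·y³ − 4, and check whether it is a (positive or negative) perfect cube.
Check small values of y:
  y = 0: RHS = -4 is not a perfect cube.
  y = 1: RHS = 13 is not a perfect cube.
  y = -1: RHS = -21 is not a perfect cube.
  y = 2: RHS = 132 is not a perfect cube.
  y = -2: RHS = -140 is not a perfect cube.
  y = 3: RHS = 455 is not a perfect cube.
  y = -3: RHS = -463 is not a perfect cube.
Continuing the search up to |y| = 50 finds no solutions either.
No (x, y) in the scanned range satisfies the equation.

No integer solutions with |y| ≤ 50.


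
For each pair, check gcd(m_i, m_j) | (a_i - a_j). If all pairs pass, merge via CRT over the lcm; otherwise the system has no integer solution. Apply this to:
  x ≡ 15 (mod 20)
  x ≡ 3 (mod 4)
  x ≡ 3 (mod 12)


Moduli 20, 4, 12 are not pairwise coprime, so CRT works modulo lcm(m_i) when all pairwise compatibility conditions hold.
Pairwise compatibility: gcd(m_i, m_j) must divide a_i - a_j for every pair.
Merge one congruence at a time:
  Start: x ≡ 15 (mod 20).
  Combine with x ≡ 3 (mod 4): gcd(20, 4) = 4; 3 - 15 = -12, which IS divisible by 4, so compatible.
    Write x = 15 + 20·t and substitute into x ≡ 3 (mod 4): 20·t ≡ 3 − 15 = -12 (mod 4).
    Divide the congruence (and modulus) by g = 4: 5·t ≡ -3 (mod 1).
    Modulo 1 every t works; take t = 0.
    Then x = 15 + 20·0 = 15, valid modulo lcm(20, 4) = 20: x ≡ 15 (mod 20).
  Combine with x ≡ 3 (mod 12): gcd(20, 12) = 4; 3 - 15 = -12, which IS divisible by 4, so compatible.
    Write x = 15 + 20·t and substitute into x ≡ 3 (mod 12): 20·t ≡ 3 − 15 = -12 (mod 12).
    Divide the congruence (and modulus) by g = 4: 5·t ≡ -3 (mod 3).
    Reduce coefficients mod 3: 2·t ≡ 0 (mod 3).
    The inverse of 2 mod 3 is 2 (since 2·2 = 4 = 1·3 + 1), so t ≡ 2·0 = 0 ≡ 0 (mod 3).
    Then x = 15 + 20·0 = 15, valid modulo lcm(20, 12) = 60: x ≡ 15 (mod 60).
Verify: 15 mod 20 = 15, 15 mod 4 = 3, 15 mod 12 = 3.

x ≡ 15 (mod 60).


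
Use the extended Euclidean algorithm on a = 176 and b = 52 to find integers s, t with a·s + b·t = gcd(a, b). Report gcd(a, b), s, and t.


Euclidean algorithm on (176, 52) — divide until remainder is 0:
  176 = 3 · 52 + 20
  52 = 2 · 20 + 12
  20 = 1 · 12 + 8
  12 = 1 · 8 + 4
  8 = 2 · 4 + 0
gcd(176, 52) = 4.
Track Bezout coefficients alongside the remainders: start with r₀ = 176 = a·1 + b·0 (s = 1, t = 0) and r₁ = 52 = a·0 + b·1 (s = 0, t = 1); each new remainder r_{k+1} = r_{k-1} − q_k·r_k inherits s_{k+1} = s_{k-1} − q_k·s_k, t_{k+1} = t_{k-1} − q_k·t_k, so r_k = a·s_k + b·t_k at every step:
  q = 3: r = 20, s = 1 − 3·0 = 1, t = 0 − 3·1 = -3  (check: 176·1 + 52·(-3) = 20)
  q = 2: r = 12, s = 0 − 2·1 = -2, t = 1 − 2·(-3) = 7  (check: 176·(-2) + 52·7 = 12)
  q = 1: r = 8, s = 1 − 1·(-2) = 3, t = -3 − 1·7 = -10  (check: 176·3 + 52·(-10) = 8)
  q = 1: r = 4, s = -2 − 1·3 = -5, t = 7 − 1·(-10) = 17  (check: 176·(-5) + 52·17 = 4)
The row with r = 4 (the gcd) gives the Bezout coefficients s = -5, t = 17.
Result: 176 · (-5) + 52 · (17) = 4.

gcd(176, 52) = 4; s = -5, t = 17 (check: 176·(-5) + 52·17 = 4).


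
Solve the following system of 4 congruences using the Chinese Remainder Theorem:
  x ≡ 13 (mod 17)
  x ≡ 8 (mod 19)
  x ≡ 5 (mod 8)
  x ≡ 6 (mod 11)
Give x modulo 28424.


Product of moduli M = 17 · 19 · 8 · 11 = 28424.
Merge one congruence at a time:
  Start: x ≡ 13 (mod 17).
  Combine with x ≡ 8 (mod 19); new modulus lcm = 323.
    Write x = 13 + 17·t and substitute into x ≡ 8 (mod 19): 17·t ≡ 8 − 13 = -5 (mod 19).
    Reduce coefficients mod 19: 17·t ≡ 14 (mod 19).
    The inverse of 17 mod 19 is 9 (since 17·9 = 153 = 8·19 + 1), so t ≡ 9·14 = 126 ≡ 12 (mod 19).
    Then x = 13 + 17·12 = 217, valid modulo lcm(17, 19) = 323: x ≡ 217 (mod 323).
  Combine with x ≡ 5 (mod 8); new modulus lcm = 2584.
    Write x = 217 + 323·t and substitute into x ≡ 5 (mod 8): 323·t ≡ 5 − 217 = -212 (mod 8).
    Reduce coefficients mod 8: 3·t ≡ 4 (mod 8).
    The inverse of 3 mod 8 is 3 (since 3·3 = 9 = 1·8 + 1), so t ≡ 3·4 = 12 ≡ 4 (mod 8).
    Then x = 217 + 323·4 = 1509, valid modulo lcm(323, 8) = 2584: x ≡ 1509 (mod 2584).
  Combine with x ≡ 6 (mod 11); new modulus lcm = 28424.
    Write x = 1509 + 2584·t and substitute into x ≡ 6 (mod 11): 2584·t ≡ 6 − 1509 = -1503 (mod 11).
    Reduce coefficients mod 11: 10·t ≡ 4 (mod 11).
    The inverse of 10 mod 11 is 10 (since 10·10 = 100 = 9·11 + 1), so t ≡ 10·4 = 40 ≡ 7 (mod 11).
    Then x = 1509 + 2584·7 = 19597, valid modulo lcm(2584, 11) = 28424: x ≡ 19597 (mod 28424).
Verify against each original: 19597 mod 17 = 13, 19597 mod 19 = 8, 19597 mod 8 = 5, 19597 mod 11 = 6.

x ≡ 19597 (mod 28424).


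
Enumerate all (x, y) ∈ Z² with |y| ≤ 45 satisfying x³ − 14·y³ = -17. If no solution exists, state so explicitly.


The equation is x³ - 14y³ = -17. For fixed y, x³ = 14·y³ − 17, so a solution requires the RHS to be a perfect cube.
Strategy: iterate y from -45 to 45, compute RHS = 14·y³ − 17, and check whether it is a (positive or negative) perfect cube.
Check small values of y:
  y = 0: RHS = -17 is not a perfect cube.
  y = 1: RHS = -3 is not a perfect cube.
  y = -1: RHS = -31 is not a perfect cube.
  y = 2: RHS = 95 is not a perfect cube.
  y = -2: RHS = -129 is not a perfect cube.
  y = 3: RHS = 361 is not a perfect cube.
  y = -3: RHS = -395 is not a perfect cube.
Continuing the search up to |y| = 45 finds no solutions either.
No (x, y) in the scanned range satisfies the equation.

No integer solutions with |y| ≤ 45.


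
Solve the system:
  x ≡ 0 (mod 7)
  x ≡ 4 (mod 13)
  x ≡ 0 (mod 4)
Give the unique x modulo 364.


Moduli 7, 13, 4 are pairwise coprime; by CRT there is a unique solution modulo M = 7 · 13 · 4 = 364.
Solve pairwise, accumulating the modulus:
  Start with x ≡ 0 (mod 7).
  Combine with x ≡ 4 (mod 13): since gcd(7, 13) = 1, we get a unique residue mod 91.
    Write x = 0 + 7·t and substitute into x ≡ 4 (mod 13): 7·t ≡ 4 − 0 = 4 (mod 13).
    The inverse of 7 mod 13 is 2 (since 7·2 = 14 = 1·13 + 1), so t ≡ 2·4 = 8 ≡ 8 (mod 13).
    Then x = 0 + 7·8 = 56, valid modulo lcm(7, 13) = 91: x ≡ 56 (mod 91).
  Combine with x ≡ 0 (mod 4): since gcd(91, 4) = 1, we get a unique residue mod 364.
    Write x = 56 + 91·t and substitute into x ≡ 0 (mod 4): 91·t ≡ 0 − 56 = -56 (mod 4).
    Reduce coefficients mod 4: 3·t ≡ 0 (mod 4).
    The inverse of 3 mod 4 is 3 (since 3·3 = 9 = 2·4 + 1), so t ≡ 3·0 = 0 ≡ 0 (mod 4).
    Then x = 56 + 91·0 = 56, valid modulo lcm(91, 4) = 364: x ≡ 56 (mod 364).
Verify: 56 mod 7 = 0 ✓, 56 mod 13 = 4 ✓, 56 mod 4 = 0 ✓.

x ≡ 56 (mod 364).


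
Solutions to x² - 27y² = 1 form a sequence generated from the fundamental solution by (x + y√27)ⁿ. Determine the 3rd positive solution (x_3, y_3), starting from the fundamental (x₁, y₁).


Step 1: Find the fundamental solution (x₁, y₁) of x² - 27y² = 1.
  Expand √27 as a continued fraction. a₀ = ⌊√27⌋ = 5; iterate m_{k+1} = d_k·a_k − m_k, d_{k+1} = (27 − m_{k+1}²)/d_k, a_{k+1} = ⌊(a₀ + m_{k+1})/d_{k+1}⌋ (starting m₀ = 0, d₀ = 1), with convergents p_k = a_k·p_{k-1} + p_{k-2}, q_k = a_k·q_{k-1} + q_{k-2} (p₋₁ = 1, q₋₁ = 0):
  k = 0: a₀ = 5; p₀/q₀ = 5/1; p₀² − 27·q₀² = 25 − 27 = -2.
  k = 1: m = 5, d = 2, a = ⌊(5 + 5)/2⌋ = 5; p/q = (5·5 + 1)/(5·1 + 0) = 26/5; p² − 27·q² = 676 − 675 = 1.
  The first convergent with p² − 27·q² = 1 gives the fundamental solution (x₁, y₁) = (26, 5).
Step 2: Apply the recurrence (x_{n+1}, y_{n+1}) = (x₁x_n + 27y₁y_n, x₁y_n + y₁x_n) repeatedly.
  From (x_1, y_1) = (26, 5): x_2 = 26·26 + 27·5·5 = 1351; y_2 = 26·5 + 5·26 = 260.
  From (x_2, y_2) = (1351, 260): x_3 = 26·1351 + 27·5·260 = 70226; y_3 = 26·260 + 5·1351 = 13515.
Step 3: Verify x_3² - 27·y_3² = 4931691076 - 4931691075 = 1 (should be 1). ✓

(x_1, y_1) = (26, 5); (x_3, y_3) = (70226, 13515).


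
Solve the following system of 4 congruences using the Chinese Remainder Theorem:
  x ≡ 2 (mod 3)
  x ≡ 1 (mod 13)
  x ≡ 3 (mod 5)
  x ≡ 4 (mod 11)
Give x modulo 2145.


Product of moduli M = 3 · 13 · 5 · 11 = 2145.
Merge one congruence at a time:
  Start: x ≡ 2 (mod 3).
  Combine with x ≡ 1 (mod 13); new modulus lcm = 39.
    Write x = 2 + 3·t and substitute into x ≡ 1 (mod 13): 3·t ≡ 1 − 2 = -1 (mod 13).
    Reduce coefficients mod 13: 3·t ≡ 12 (mod 13).
    The inverse of 3 mod 13 is 9 (since 3·9 = 27 = 2·13 + 1), so t ≡ 9·12 = 108 ≡ 4 (mod 13).
    Then x = 2 + 3·4 = 14, valid modulo lcm(3, 13) = 39: x ≡ 14 (mod 39).
  Combine with x ≡ 3 (mod 5); new modulus lcm = 195.
    Write x = 14 + 39·t and substitute into x ≡ 3 (mod 5): 39·t ≡ 3 − 14 = -11 (mod 5).
    Reduce coefficients mod 5: 4·t ≡ 4 (mod 5).
    The inverse of 4 mod 5 is 4 (since 4·4 = 16 = 3·5 + 1), so t ≡ 4·4 = 16 ≡ 1 (mod 5).
    Then x = 14 + 39·1 = 53, valid modulo lcm(39, 5) = 195: x ≡ 53 (mod 195).
  Combine with x ≡ 4 (mod 11); new modulus lcm = 2145.
    Write x = 53 + 195·t and substitute into x ≡ 4 (mod 11): 195·t ≡ 4 − 53 = -49 (mod 11).
    Reduce coefficients mod 11: 8·t ≡ 6 (mod 11).
    The inverse of 8 mod 11 is 7 (since 8·7 = 56 = 5·11 + 1), so t ≡ 7·6 = 42 ≡ 9 (mod 11).
    Then x = 53 + 195·9 = 1808, valid modulo lcm(195, 11) = 2145: x ≡ 1808 (mod 2145).
Verify against each original: 1808 mod 3 = 2, 1808 mod 13 = 1, 1808 mod 5 = 3, 1808 mod 11 = 4.

x ≡ 1808 (mod 2145).


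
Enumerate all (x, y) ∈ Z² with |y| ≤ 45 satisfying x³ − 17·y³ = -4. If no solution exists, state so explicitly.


The equation is x³ - 17y³ = -4. For fixed y, x³ = 17·y³ − 4, so a solution requires the RHS to be a perfect cube.
Strategy: iterate y from -45 to 45, compute RHS = 17·y³ − 4, and check whether it is a (positive or negative) perfect cube.
Check small values of y:
  y = 0: RHS = -4 is not a perfect cube.
  y = 1: RHS = 13 is not a perfect cube.
  y = -1: RHS = -21 is not a perfect cube.
  y = 2: RHS = 132 is not a perfect cube.
  y = -2: RHS = -140 is not a perfect cube.
  y = 3: RHS = 455 is not a perfect cube.
  y = -3: RHS = -463 is not a perfect cube.
Continuing the search up to |y| = 45 finds no solutions either.
No (x, y) in the scanned range satisfies the equation.

No integer solutions with |y| ≤ 45.


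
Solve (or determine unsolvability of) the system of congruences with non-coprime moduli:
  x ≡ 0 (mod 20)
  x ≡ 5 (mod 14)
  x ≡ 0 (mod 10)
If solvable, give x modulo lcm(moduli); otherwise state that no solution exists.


Moduli 20, 14, 10 are not pairwise coprime, so CRT works modulo lcm(m_i) when all pairwise compatibility conditions hold.
Pairwise compatibility: gcd(m_i, m_j) must divide a_i - a_j for every pair.
Merge one congruence at a time:
  Start: x ≡ 0 (mod 20).
  Combine with x ≡ 5 (mod 14): gcd(20, 14) = 2, and 5 - 0 = 5 is NOT divisible by 2.
    ⇒ system is inconsistent (no integer solution).

No solution (the system is inconsistent).


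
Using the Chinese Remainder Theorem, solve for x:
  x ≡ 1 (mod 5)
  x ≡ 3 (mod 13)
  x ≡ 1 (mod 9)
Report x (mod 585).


Moduli 5, 13, 9 are pairwise coprime; by CRT there is a unique solution modulo M = 5 · 13 · 9 = 585.
Solve pairwise, accumulating the modulus:
  Start with x ≡ 1 (mod 5).
  Combine with x ≡ 3 (mod 13): since gcd(5, 13) = 1, we get a unique residue mod 65.
    Write x = 1 + 5·t and substitute into x ≡ 3 (mod 13): 5·t ≡ 3 − 1 = 2 (mod 13).
    The inverse of 5 mod 13 is 8 (since 5·8 = 40 = 3·13 + 1), so t ≡ 8·2 = 16 ≡ 3 (mod 13).
    Then x = 1 + 5·3 = 16, valid modulo lcm(5, 13) = 65: x ≡ 16 (mod 65).
  Combine with x ≡ 1 (mod 9): since gcd(65, 9) = 1, we get a unique residue mod 585.
    Write x = 16 + 65·t and substitute into x ≡ 1 (mod 9): 65·t ≡ 1 − 16 = -15 (mod 9).
    Reduce coefficients mod 9: 2·t ≡ 3 (mod 9).
    The inverse of 2 mod 9 is 5 (since 2·5 = 10 = 1·9 + 1), so t ≡ 5·3 = 15 ≡ 6 (mod 9).
    Then x = 16 + 65·6 = 406, valid modulo lcm(65, 9) = 585: x ≡ 406 (mod 585).
Verify: 406 mod 5 = 1 ✓, 406 mod 13 = 3 ✓, 406 mod 9 = 1 ✓.

x ≡ 406 (mod 585).


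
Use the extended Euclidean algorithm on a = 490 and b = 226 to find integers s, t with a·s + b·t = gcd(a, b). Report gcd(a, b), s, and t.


Euclidean algorithm on (490, 226) — divide until remainder is 0:
  490 = 2 · 226 + 38
  226 = 5 · 38 + 36
  38 = 1 · 36 + 2
  36 = 18 · 2 + 0
gcd(490, 226) = 2.
Track Bezout coefficients alongside the remainders: start with r₀ = 490 = a·1 + b·0 (s = 1, t = 0) and r₁ = 226 = a·0 + b·1 (s = 0, t = 1); each new remainder r_{k+1} = r_{k-1} − q_k·r_k inherits s_{k+1} = s_{k-1} − q_k·s_k, t_{k+1} = t_{k-1} − q_k·t_k, so r_k = a·s_k + b·t_k at every step:
  q = 2: r = 38, s = 1 − 2·0 = 1, t = 0 − 2·1 = -2  (check: 490·1 + 226·(-2) = 38)
  q = 5: r = 36, s = 0 − 5·1 = -5, t = 1 − 5·(-2) = 11  (check: 490·(-5) + 226·11 = 36)
  q = 1: r = 2, s = 1 − 1·(-5) = 6, t = -2 − 1·11 = -13  (check: 490·6 + 226·(-13) = 2)
The row with r = 2 (the gcd) gives the Bezout coefficients s = 6, t = -13.
Result: 490 · (6) + 226 · (-13) = 2.

gcd(490, 226) = 2; s = 6, t = -13 (check: 490·6 + 226·(-13) = 2).


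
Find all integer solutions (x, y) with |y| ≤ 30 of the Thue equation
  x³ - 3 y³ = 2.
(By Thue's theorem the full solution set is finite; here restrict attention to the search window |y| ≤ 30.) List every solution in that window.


The equation is x³ - 3y³ = 2. For fixed y, x³ = 3·y³ + 2, so a solution requires the RHS to be a perfect cube.
Strategy: iterate y from -30 to 30, compute RHS = 3·y³ + 2, and check whether it is a (positive or negative) perfect cube.
Check small values of y:
  y = 0: RHS = 2 is not a perfect cube.
  y = 1: RHS = 5 is not a perfect cube.
  y = -1: RHS = -1 = (-1)³ ⇒ x = -1 works.
  y = 2: RHS = 26 is not a perfect cube.
  y = -2: RHS = -22 is not a perfect cube.
  y = 3: RHS = 83 is not a perfect cube.
  y = -3: RHS = -79 is not a perfect cube.
Continuing the search up to |y| = 30 finds no further solutions beyond those listed.
Collected solutions: (-1, -1).

Solutions (with |y| ≤ 30): (-1, -1).


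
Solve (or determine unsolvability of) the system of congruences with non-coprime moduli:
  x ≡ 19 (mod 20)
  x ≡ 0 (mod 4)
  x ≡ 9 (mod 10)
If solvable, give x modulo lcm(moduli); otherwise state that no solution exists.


Moduli 20, 4, 10 are not pairwise coprime, so CRT works modulo lcm(m_i) when all pairwise compatibility conditions hold.
Pairwise compatibility: gcd(m_i, m_j) must divide a_i - a_j for every pair.
Merge one congruence at a time:
  Start: x ≡ 19 (mod 20).
  Combine with x ≡ 0 (mod 4): gcd(20, 4) = 4, and 0 - 19 = -19 is NOT divisible by 4.
    ⇒ system is inconsistent (no integer solution).

No solution (the system is inconsistent).


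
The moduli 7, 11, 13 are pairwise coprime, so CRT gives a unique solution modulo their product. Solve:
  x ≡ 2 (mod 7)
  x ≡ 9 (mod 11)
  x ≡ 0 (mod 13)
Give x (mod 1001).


Moduli 7, 11, 13 are pairwise coprime; by CRT there is a unique solution modulo M = 7 · 11 · 13 = 1001.
Solve pairwise, accumulating the modulus:
  Start with x ≡ 2 (mod 7).
  Combine with x ≡ 9 (mod 11): since gcd(7, 11) = 1, we get a unique residue mod 77.
    Write x = 2 + 7·t and substitute into x ≡ 9 (mod 11): 7·t ≡ 9 − 2 = 7 (mod 11).
    The inverse of 7 mod 11 is 8 (since 7·8 = 56 = 5·11 + 1), so t ≡ 8·7 = 56 ≡ 1 (mod 11).
    Then x = 2 + 7·1 = 9, valid modulo lcm(7, 11) = 77: x ≡ 9 (mod 77).
  Combine with x ≡ 0 (mod 13): since gcd(77, 13) = 1, we get a unique residue mod 1001.
    Write x = 9 + 77·t and substitute into x ≡ 0 (mod 13): 77·t ≡ 0 − 9 = -9 (mod 13).
    Reduce coefficients mod 13: 12·t ≡ 4 (mod 13).
    The inverse of 12 mod 13 is 12 (since 12·12 = 144 = 11·13 + 1), so t ≡ 12·4 = 48 ≡ 9 (mod 13).
    Then x = 9 + 77·9 = 702, valid modulo lcm(77, 13) = 1001: x ≡ 702 (mod 1001).
Verify: 702 mod 7 = 2 ✓, 702 mod 11 = 9 ✓, 702 mod 13 = 0 ✓.

x ≡ 702 (mod 1001).


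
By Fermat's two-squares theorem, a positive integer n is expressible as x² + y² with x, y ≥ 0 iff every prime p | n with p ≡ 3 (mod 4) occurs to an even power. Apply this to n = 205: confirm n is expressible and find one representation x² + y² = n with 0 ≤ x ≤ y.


Step 1: Factor n = 205 = 5 · 41.
Step 2: Check the mod-4 condition on each prime factor: 5 ≡ 1 (mod 4), exponent 1; 41 ≡ 1 (mod 4), exponent 1.
All primes ≡ 3 (mod 4) appear to even exponent (or don't appear), so by the two-squares theorem n IS expressible as a sum of two squares.
Step 3: Build a representation. Here n = 5 · 41 is a product of primes ≡ 1 (mod 4). Each prime p ≡ 1 (mod 4) is itself a sum of two squares; find a² by testing p − a² for a perfect square:
  5: 5 − 1² = 4 = 2² ⇒ 5 = 1² + 2².
  41: 41 − 1² = 40, 41 − 2² = 37, 41 − 3² = 32, 41 − 4² = 25 = 5² ⇒ 41 = 4² + 5².
  Combine using the Brahmagupta–Fibonacci identity (a² + b²)(c² + d²) = (ac − bd)² + (ad + bc)² = (ac + bd)² + (ad − bc)²:
  5 · 41 = 205: from (1² + 2²)(4² + 5²), take (1·4 − 2·5, 1·5 + 2·4) = (4 − 10, 5 + 8) = (-6, 13); dropping signs (only squares matter) gives (6, 13); check 6² + 13² = 36 + 169 = 205 ✓.
Step 4: Order so x ≤ y and verify: 6² + 13² = 36 + 169 = 205 = n. ✓

n = 205 = 6² + 13² (one valid representation with x ≤ y).


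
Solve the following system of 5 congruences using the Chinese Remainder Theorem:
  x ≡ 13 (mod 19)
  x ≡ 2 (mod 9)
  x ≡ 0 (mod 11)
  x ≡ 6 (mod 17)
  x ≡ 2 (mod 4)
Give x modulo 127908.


Product of moduli M = 19 · 9 · 11 · 17 · 4 = 127908.
Merge one congruence at a time:
  Start: x ≡ 13 (mod 19).
  Combine with x ≡ 2 (mod 9); new modulus lcm = 171.
    Write x = 13 + 19·t and substitute into x ≡ 2 (mod 9): 19·t ≡ 2 − 13 = -11 (mod 9).
    Reduce coefficients mod 9: 1·t ≡ 7 (mod 9).
    So t ≡ 7 (mod 9).
    Then x = 13 + 19·7 = 146, valid modulo lcm(19, 9) = 171: x ≡ 146 (mod 171).
  Combine with x ≡ 0 (mod 11); new modulus lcm = 1881.
    Write x = 146 + 171·t and substitute into x ≡ 0 (mod 11): 171·t ≡ 0 − 146 = -146 (mod 11).
    Reduce coefficients mod 11: 6·t ≡ 8 (mod 11).
    The inverse of 6 mod 11 is 2 (since 6·2 = 12 = 1·11 + 1), so t ≡ 2·8 = 16 ≡ 5 (mod 11).
    Then x = 146 + 171·5 = 1001, valid modulo lcm(171, 11) = 1881: x ≡ 1001 (mod 1881).
  Combine with x ≡ 6 (mod 17); new modulus lcm = 31977.
    Write x = 1001 + 1881·t and substitute into x ≡ 6 (mod 17): 1881·t ≡ 6 − 1001 = -995 (mod 17).
    Reduce coefficients mod 17: 11·t ≡ 8 (mod 17).
    The inverse of 11 mod 17 is 14 (since 11·14 = 154 = 9·17 + 1), so t ≡ 14·8 = 112 ≡ 10 (mod 17).
    Then x = 1001 + 1881·10 = 19811, valid modulo lcm(1881, 17) = 31977: x ≡ 19811 (mod 31977).
  Combine with x ≡ 2 (mod 4); new modulus lcm = 127908.
    Write x = 19811 + 31977·t and substitute into x ≡ 2 (mod 4): 31977·t ≡ 2 − 19811 = -19809 (mod 4).
    Reduce coefficients mod 4: 1·t ≡ 3 (mod 4).
    So t ≡ 3 (mod 4).
    Then x = 19811 + 31977·3 = 115742, valid modulo lcm(31977, 4) = 127908: x ≡ 115742 (mod 127908).
Verify against each original: 115742 mod 19 = 13, 115742 mod 9 = 2, 115742 mod 11 = 0, 115742 mod 17 = 6, 115742 mod 4 = 2.

x ≡ 115742 (mod 127908).


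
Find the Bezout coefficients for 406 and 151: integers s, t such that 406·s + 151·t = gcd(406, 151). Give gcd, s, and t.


Euclidean algorithm on (406, 151) — divide until remainder is 0:
  406 = 2 · 151 + 104
  151 = 1 · 104 + 47
  104 = 2 · 47 + 10
  47 = 4 · 10 + 7
  10 = 1 · 7 + 3
  7 = 2 · 3 + 1
  3 = 3 · 1 + 0
gcd(406, 151) = 1.
Track Bezout coefficients alongside the remainders: start with r₀ = 406 = a·1 + b·0 (s = 1, t = 0) and r₁ = 151 = a·0 + b·1 (s = 0, t = 1); each new remainder r_{k+1} = r_{k-1} − q_k·r_k inherits s_{k+1} = s_{k-1} − q_k·s_k, t_{k+1} = t_{k-1} − q_k·t_k, so r_k = a·s_k + b·t_k at every step:
  q = 2: r = 104, s = 1 − 2·0 = 1, t = 0 − 2·1 = -2  (check: 406·1 + 151·(-2) = 104)
  q = 1: r = 47, s = 0 − 1·1 = -1, t = 1 − 1·(-2) = 3  (check: 406·(-1) + 151·3 = 47)
  q = 2: r = 10, s = 1 − 2·(-1) = 3, t = -2 − 2·3 = -8  (check: 406·3 + 151·(-8) = 10)
  q = 4: r = 7, s = -1 − 4·3 = -13, t = 3 − 4·(-8) = 35  (check: 406·(-13) + 151·35 = 7)
  q = 1: r = 3, s = 3 − 1·(-13) = 16, t = -8 − 1·35 = -43  (check: 406·16 + 151·(-43) = 3)
  q = 2: r = 1, s = -13 − 2·16 = -45, t = 35 − 2·(-43) = 121  (check: 406·(-45) + 151·121 = 1)
The row with r = 1 (the gcd) gives the Bezout coefficients s = -45, t = 121.
Result: 406 · (-45) + 151 · (121) = 1.

gcd(406, 151) = 1; s = -45, t = 121 (check: 406·(-45) + 151·121 = 1).


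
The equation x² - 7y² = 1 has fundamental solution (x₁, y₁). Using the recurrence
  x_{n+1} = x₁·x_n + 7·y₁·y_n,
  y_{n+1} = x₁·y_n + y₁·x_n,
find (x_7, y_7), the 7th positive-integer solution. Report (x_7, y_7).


Step 1: Find the fundamental solution (x₁, y₁) of x² - 7y² = 1.
  Expand √7 as a continued fraction. a₀ = ⌊√7⌋ = 2; iterate m_{k+1} = d_k·a_k − m_k, d_{k+1} = (7 − m_{k+1}²)/d_k, a_{k+1} = ⌊(a₀ + m_{k+1})/d_{k+1}⌋ (starting m₀ = 0, d₀ = 1), with convergents p_k = a_k·p_{k-1} + p_{k-2}, q_k = a_k·q_{k-1} + q_{k-2} (p₋₁ = 1, q₋₁ = 0):
  k = 0: a₀ = 2; p₀/q₀ = 2/1; p₀² − 7·q₀² = 4 − 7 = -3.
  k = 1: m = 2, d = 3, a = ⌊(2 + 2)/3⌋ = 1; p/q = (1·2 + 1)/(1·1 + 0) = 3/1; p² − 7·q² = 9 − 7 = 2.
  k = 2: m = 1, d = 2, a = ⌊(2 + 1)/2⌋ = 1; p/q = (1·3 + 2)/(1·1 + 1) = 5/2; p² − 7·q² = 25 − 28 = -3.
  k = 3: m = 1, d = 3, a = ⌊(2 + 1)/3⌋ = 1; p/q = (1·5 + 3)/(1·2 + 1) = 8/3; p² − 7·q² = 64 − 63 = 1.
  The first convergent with p² − 7·q² = 1 gives the fundamental solution (x₁, y₁) = (8, 3).
Step 2: Apply the recurrence (x_{n+1}, y_{n+1}) = (x₁x_n + 7y₁y_n, x₁y_n + y₁x_n) repeatedly.
  From (x_1, y_1) = (8, 3): x_2 = 8·8 + 7·3·3 = 127; y_2 = 8·3 + 3·8 = 48.
  From (x_2, y_2) = (127, 48): x_3 = 8·127 + 7·3·48 = 2024; y_3 = 8·48 + 3·127 = 765.
  From (x_3, y_3) = (2024, 765): x_4 = 8·2024 + 7·3·765 = 32257; y_4 = 8·765 + 3·2024 = 12192.
  From (x_4, y_4) = (32257, 12192): x_5 = 8·32257 + 7·3·12192 = 514088; y_5 = 8·12192 + 3·32257 = 194307.
  From (x_5, y_5) = (514088, 194307): x_6 = 8·514088 + 7·3·194307 = 8193151; y_6 = 8·194307 + 3·514088 = 3096720.
  From (x_6, y_6) = (8193151, 3096720): x_7 = 8·8193151 + 7·3·3096720 = 130576328; y_7 = 8·3096720 + 3·8193151 = 49353213.
Step 3: Verify x_7² - 7·y_7² = 17050177433963584 - 17050177433963583 = 1 (should be 1). ✓

(x_1, y_1) = (8, 3); (x_7, y_7) = (130576328, 49353213).


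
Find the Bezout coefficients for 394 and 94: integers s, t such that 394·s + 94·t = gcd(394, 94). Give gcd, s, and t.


Euclidean algorithm on (394, 94) — divide until remainder is 0:
  394 = 4 · 94 + 18
  94 = 5 · 18 + 4
  18 = 4 · 4 + 2
  4 = 2 · 2 + 0
gcd(394, 94) = 2.
Track Bezout coefficients alongside the remainders: start with r₀ = 394 = a·1 + b·0 (s = 1, t = 0) and r₁ = 94 = a·0 + b·1 (s = 0, t = 1); each new remainder r_{k+1} = r_{k-1} − q_k·r_k inherits s_{k+1} = s_{k-1} − q_k·s_k, t_{k+1} = t_{k-1} − q_k·t_k, so r_k = a·s_k + b·t_k at every step:
  q = 4: r = 18, s = 1 − 4·0 = 1, t = 0 − 4·1 = -4  (check: 394·1 + 94·(-4) = 18)
  q = 5: r = 4, s = 0 − 5·1 = -5, t = 1 − 5·(-4) = 21  (check: 394·(-5) + 94·21 = 4)
  q = 4: r = 2, s = 1 − 4·(-5) = 21, t = -4 − 4·21 = -88  (check: 394·21 + 94·(-88) = 2)
The row with r = 2 (the gcd) gives the Bezout coefficients s = 21, t = -88.
Result: 394 · (21) + 94 · (-88) = 2.

gcd(394, 94) = 2; s = 21, t = -88 (check: 394·21 + 94·(-88) = 2).


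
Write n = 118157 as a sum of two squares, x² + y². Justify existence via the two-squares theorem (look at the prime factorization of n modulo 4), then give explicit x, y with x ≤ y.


Step 1: Factor n = 118157 = 13 · 61 · 149.
Step 2: Check the mod-4 condition on each prime factor: 13 ≡ 1 (mod 4), exponent 1; 61 ≡ 1 (mod 4), exponent 1; 149 ≡ 1 (mod 4), exponent 1.
All primes ≡ 3 (mod 4) appear to even exponent (or don't appear), so by the two-squares theorem n IS expressible as a sum of two squares.
Step 3: Build a representation. Here n = 13 · 61 · 149 is a product of primes ≡ 1 (mod 4). Each prime p ≡ 1 (mod 4) is itself a sum of two squares; find a² by testing p − a² for a perfect square:
  13: 13 − 1² = 12, 13 − 2² = 9 = 3² ⇒ 13 = 2² + 3².
  61: 61 − 1² = 60, 61 − 2² = 57, 61 − 3² = 52, 61 − 4² = 45, 61 − 5² = 36 = 6² ⇒ 61 = 5² + 6².
  149: 149 − 1² = 148, 149 − 2² = 145, 149 − 3² = 140, 149 − 4² = 133, 149 − 5² = 124, 149 − 6² = 113, 149 − 7² = 100 = 10² ⇒ 149 = 7² + 10².
  Combine using the Brahmagupta–Fibonacci identity (a² + b²)(c² + d²) = (ac − bd)² + (ad + bc)² = (ac + bd)² + (ad − bc)²:
  13 · 61 = 793: from (2² + 3²)(5² + 6²), take (2·5 − 3·6, 2·6 + 3·5) = (10 − 18, 12 + 15) = (-8, 27); dropping signs (only squares matter) gives (8, 27); check 8² + 27² = 64 + 729 = 793 ✓.
  793 · 149 = 118157: from (8² + 27²)(7² + 10²), take (8·7 − 27·10, 8·10 + 27·7) = (56 − 270, 80 + 189) = (-214, 269); dropping signs (only squares matter) gives (214, 269); check 214² + 269² = 45796 + 72361 = 118157 ✓.
Step 4: Order so x ≤ y and verify: 214² + 269² = 45796 + 72361 = 118157 = n. ✓

n = 118157 = 214² + 269² (one valid representation with x ≤ y).


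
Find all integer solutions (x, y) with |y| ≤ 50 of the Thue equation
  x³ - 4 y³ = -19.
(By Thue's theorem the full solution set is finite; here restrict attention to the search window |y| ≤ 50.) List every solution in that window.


The equation is x³ - 4y³ = -19. For fixed y, x³ = 4·y³ − 19, so a solution requires the RHS to be a perfect cube.
Strategy: iterate y from -50 to 50, compute RHS = 4·y³ − 19, and check whether it is a (positive or negative) perfect cube.
Check small values of y:
  y = 0: RHS = -19 is not a perfect cube.
  y = 1: RHS = -15 is not a perfect cube.
  y = -1: RHS = -23 is not a perfect cube.
  y = 2: RHS = 13 is not a perfect cube.
  y = -2: RHS = -51 is not a perfect cube.
  y = 3: RHS = 89 is not a perfect cube.
  y = -3: RHS = -127 is not a perfect cube.
Continuing the search up to |y| = 50 finds no solutions either.
No (x, y) in the scanned range satisfies the equation.

No integer solutions with |y| ≤ 50.


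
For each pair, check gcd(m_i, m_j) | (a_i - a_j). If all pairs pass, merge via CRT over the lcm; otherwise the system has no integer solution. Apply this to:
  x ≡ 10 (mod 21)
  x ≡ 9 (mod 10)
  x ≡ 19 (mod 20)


Moduli 21, 10, 20 are not pairwise coprime, so CRT works modulo lcm(m_i) when all pairwise compatibility conditions hold.
Pairwise compatibility: gcd(m_i, m_j) must divide a_i - a_j for every pair.
Merge one congruence at a time:
  Start: x ≡ 10 (mod 21).
  Combine with x ≡ 9 (mod 10): gcd(21, 10) = 1; 9 - 10 = -1, which IS divisible by 1, so compatible.
    Write x = 10 + 21·t and substitute into x ≡ 9 (mod 10): 21·t ≡ 9 − 10 = -1 (mod 10).
    Reduce coefficients mod 10: 1·t ≡ 9 (mod 10).
    So t ≡ 9 (mod 10).
    Then x = 10 + 21·9 = 199, valid modulo lcm(21, 10) = 210: x ≡ 199 (mod 210).
  Combine with x ≡ 19 (mod 20): gcd(210, 20) = 10; 19 - 199 = -180, which IS divisible by 10, so compatible.
    Write x = 199 + 210·t and substitute into x ≡ 19 (mod 20): 210·t ≡ 19 − 199 = -180 (mod 20).
    Divide the congruence (and modulus) by g = 10: 21·t ≡ -18 (mod 2).
    Reduce coefficients mod 2: 1·t ≡ 0 (mod 2).
    So t ≡ 0 (mod 2).
    Then x = 199 + 210·0 = 199, valid modulo lcm(210, 20) = 420: x ≡ 199 (mod 420).
Verify: 199 mod 21 = 10, 199 mod 10 = 9, 199 mod 20 = 19.

x ≡ 199 (mod 420).


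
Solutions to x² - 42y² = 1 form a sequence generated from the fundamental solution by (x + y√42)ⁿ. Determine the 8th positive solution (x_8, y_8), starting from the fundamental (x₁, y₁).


Step 1: Find the fundamental solution (x₁, y₁) of x² - 42y² = 1.
  Expand √42 as a continued fraction. a₀ = ⌊√42⌋ = 6; iterate m_{k+1} = d_k·a_k − m_k, d_{k+1} = (42 − m_{k+1}²)/d_k, a_{k+1} = ⌊(a₀ + m_{k+1})/d_{k+1}⌋ (starting m₀ = 0, d₀ = 1), with convergents p_k = a_k·p_{k-1} + p_{k-2}, q_k = a_k·q_{k-1} + q_{k-2} (p₋₁ = 1, q₋₁ = 0):
  k = 0: a₀ = 6; p₀/q₀ = 6/1; p₀² − 42·q₀² = 36 − 42 = -6.
  k = 1: m = 6, d = 6, a = ⌊(6 + 6)/6⌋ = 2; p/q = (2·6 + 1)/(2·1 + 0) = 13/2; p² − 42·q² = 169 − 168 = 1.
  The first convergent with p² − 42·q² = 1 gives the fundamental solution (x₁, y₁) = (13, 2).
Step 2: Apply the recurrence (x_{n+1}, y_{n+1}) = (x₁x_n + 42y₁y_n, x₁y_n + y₁x_n) repeatedly.
  From (x_1, y_1) = (13, 2): x_2 = 13·13 + 42·2·2 = 337; y_2 = 13·2 + 2·13 = 52.
  From (x_2, y_2) = (337, 52): x_3 = 13·337 + 42·2·52 = 8749; y_3 = 13·52 + 2·337 = 1350.
  From (x_3, y_3) = (8749, 1350): x_4 = 13·8749 + 42·2·1350 = 227137; y_4 = 13·1350 + 2·8749 = 35048.
  From (x_4, y_4) = (227137, 35048): x_5 = 13·227137 + 42·2·35048 = 5896813; y_5 = 13·35048 + 2·227137 = 909898.
  From (x_5, y_5) = (5896813, 909898): x_6 = 13·5896813 + 42·2·909898 = 153090001; y_6 = 13·909898 + 2·5896813 = 23622300.
  From (x_6, y_6) = (153090001, 23622300): x_7 = 13·153090001 + 42·2·23622300 = 3974443213; y_7 = 13·23622300 + 2·153090001 = 613269902.
  From (x_7, y_7) = (3974443213, 613269902): x_8 = 13·3974443213 + 42·2·613269902 = 103182433537; y_8 = 13·613269902 + 2·3974443213 = 15921395152.
Step 3: Verify x_8² - 42·y_8² = 10646614590617422330369 - 10646614590617422330368 = 1 (should be 1). ✓

(x_1, y_1) = (13, 2); (x_8, y_8) = (103182433537, 15921395152).


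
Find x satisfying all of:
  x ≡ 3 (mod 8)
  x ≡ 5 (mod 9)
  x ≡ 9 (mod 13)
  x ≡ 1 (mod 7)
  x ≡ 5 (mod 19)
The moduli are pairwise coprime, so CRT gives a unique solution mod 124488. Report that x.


Product of moduli M = 8 · 9 · 13 · 7 · 19 = 124488.
Merge one congruence at a time:
  Start: x ≡ 3 (mod 8).
  Combine with x ≡ 5 (mod 9); new modulus lcm = 72.
    Write x = 3 + 8·t and substitute into x ≡ 5 (mod 9): 8·t ≡ 5 − 3 = 2 (mod 9).
    The inverse of 8 mod 9 is 8 (since 8·8 = 64 = 7·9 + 1), so t ≡ 8·2 = 16 ≡ 7 (mod 9).
    Then x = 3 + 8·7 = 59, valid modulo lcm(8, 9) = 72: x ≡ 59 (mod 72).
  Combine with x ≡ 9 (mod 13); new modulus lcm = 936.
    Write x = 59 + 72·t and substitute into x ≡ 9 (mod 13): 72·t ≡ 9 − 59 = -50 (mod 13).
    Reduce coefficients mod 13: 7·t ≡ 2 (mod 13).
    The inverse of 7 mod 13 is 2 (since 7·2 = 14 = 1·13 + 1), so t ≡ 2·2 = 4 ≡ 4 (mod 13).
    Then x = 59 + 72·4 = 347, valid modulo lcm(72, 13) = 936: x ≡ 347 (mod 936).
  Combine with x ≡ 1 (mod 7); new modulus lcm = 6552.
    Write x = 347 + 936·t and substitute into x ≡ 1 (mod 7): 936·t ≡ 1 − 347 = -346 (mod 7).
    Reduce coefficients mod 7: 5·t ≡ 4 (mod 7).
    The inverse of 5 mod 7 is 3 (since 5·3 = 15 = 2·7 + 1), so t ≡ 3·4 = 12 ≡ 5 (mod 7).
    Then x = 347 + 936·5 = 5027, valid modulo lcm(936, 7) = 6552: x ≡ 5027 (mod 6552).
  Combine with x ≡ 5 (mod 19); new modulus lcm = 124488.
    Write x = 5027 + 6552·t and substitute into x ≡ 5 (mod 19): 6552·t ≡ 5 − 5027 = -5022 (mod 19).
    Reduce coefficients mod 19: 16·t ≡ 13 (mod 19).
    The inverse of 16 mod 19 is 6 (since 16·6 = 96 = 5·19 + 1), so t ≡ 6·13 = 78 ≡ 2 (mod 19).
    Then x = 5027 + 6552·2 = 18131, valid modulo lcm(6552, 19) = 124488: x ≡ 18131 (mod 124488).
Verify against each original: 18131 mod 8 = 3, 18131 mod 9 = 5, 18131 mod 13 = 9, 18131 mod 7 = 1, 18131 mod 19 = 5.

x ≡ 18131 (mod 124488).


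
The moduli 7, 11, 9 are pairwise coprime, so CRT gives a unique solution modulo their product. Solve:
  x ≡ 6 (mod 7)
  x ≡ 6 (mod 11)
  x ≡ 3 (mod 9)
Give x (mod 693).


Moduli 7, 11, 9 are pairwise coprime; by CRT there is a unique solution modulo M = 7 · 11 · 9 = 693.
Solve pairwise, accumulating the modulus:
  Start with x ≡ 6 (mod 7).
  Combine with x ≡ 6 (mod 11): since gcd(7, 11) = 1, we get a unique residue mod 77.
    Write x = 6 + 7·t and substitute into x ≡ 6 (mod 11): 7·t ≡ 6 − 6 = 0 (mod 11).
    The inverse of 7 mod 11 is 8 (since 7·8 = 56 = 5·11 + 1), so t ≡ 8·0 = 0 ≡ 0 (mod 11).
    Then x = 6 + 7·0 = 6, valid modulo lcm(7, 11) = 77: x ≡ 6 (mod 77).
  Combine with x ≡ 3 (mod 9): since gcd(77, 9) = 1, we get a unique residue mod 693.
    Write x = 6 + 77·t and substitute into x ≡ 3 (mod 9): 77·t ≡ 3 − 6 = -3 (mod 9).
    Reduce coefficients mod 9: 5·t ≡ 6 (mod 9).
    The inverse of 5 mod 9 is 2 (since 5·2 = 10 = 1·9 + 1), so t ≡ 2·6 = 12 ≡ 3 (mod 9).
    Then x = 6 + 77·3 = 237, valid modulo lcm(77, 9) = 693: x ≡ 237 (mod 693).
Verify: 237 mod 7 = 6 ✓, 237 mod 11 = 6 ✓, 237 mod 9 = 3 ✓.

x ≡ 237 (mod 693).


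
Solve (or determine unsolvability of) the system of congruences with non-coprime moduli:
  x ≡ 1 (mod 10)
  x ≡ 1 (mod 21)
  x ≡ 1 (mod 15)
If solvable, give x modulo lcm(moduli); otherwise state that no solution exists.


Moduli 10, 21, 15 are not pairwise coprime, so CRT works modulo lcm(m_i) when all pairwise compatibility conditions hold.
Pairwise compatibility: gcd(m_i, m_j) must divide a_i - a_j for every pair.
Merge one congruence at a time:
  Start: x ≡ 1 (mod 10).
  Combine with x ≡ 1 (mod 21): gcd(10, 21) = 1; 1 - 1 = 0, which IS divisible by 1, so compatible.
    Write x = 1 + 10·t and substitute into x ≡ 1 (mod 21): 10·t ≡ 1 − 1 = 0 (mod 21).
    The inverse of 10 mod 21 is 19 (since 10·19 = 190 = 9·21 + 1), so t ≡ 19·0 = 0 ≡ 0 (mod 21).
    Then x = 1 + 10·0 = 1, valid modulo lcm(10, 21) = 210: x ≡ 1 (mod 210).
  Combine with x ≡ 1 (mod 15): gcd(210, 15) = 15; 1 - 1 = 0, which IS divisible by 15, so compatible.
    Write x = 1 + 210·t and substitute into x ≡ 1 (mod 15): 210·t ≡ 1 − 1 = 0 (mod 15).
    Divide the congruence (and modulus) by g = 15: 14·t ≡ 0 (mod 1).
    Modulo 1 every t works; take t = 0.
    Then x = 1 + 210·0 = 1, valid modulo lcm(210, 15) = 210: x ≡ 1 (mod 210).
Verify: 1 mod 10 = 1, 1 mod 21 = 1, 1 mod 15 = 1.

x ≡ 1 (mod 210).


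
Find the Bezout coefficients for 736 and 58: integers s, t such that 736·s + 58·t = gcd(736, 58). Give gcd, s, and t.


Euclidean algorithm on (736, 58) — divide until remainder is 0:
  736 = 12 · 58 + 40
  58 = 1 · 40 + 18
  40 = 2 · 18 + 4
  18 = 4 · 4 + 2
  4 = 2 · 2 + 0
gcd(736, 58) = 2.
Track Bezout coefficients alongside the remainders: start with r₀ = 736 = a·1 + b·0 (s = 1, t = 0) and r₁ = 58 = a·0 + b·1 (s = 0, t = 1); each new remainder r_{k+1} = r_{k-1} − q_k·r_k inherits s_{k+1} = s_{k-1} − q_k·s_k, t_{k+1} = t_{k-1} − q_k·t_k, so r_k = a·s_k + b·t_k at every step:
  q = 12: r = 40, s = 1 − 12·0 = 1, t = 0 − 12·1 = -12  (check: 736·1 + 58·(-12) = 40)
  q = 1: r = 18, s = 0 − 1·1 = -1, t = 1 − 1·(-12) = 13  (check: 736·(-1) + 58·13 = 18)
  q = 2: r = 4, s = 1 − 2·(-1) = 3, t = -12 − 2·13 = -38  (check: 736·3 + 58·(-38) = 4)
  q = 4: r = 2, s = -1 − 4·3 = -13, t = 13 − 4·(-38) = 165  (check: 736·(-13) + 58·165 = 2)
The row with r = 2 (the gcd) gives the Bezout coefficients s = -13, t = 165.
Result: 736 · (-13) + 58 · (165) = 2.

gcd(736, 58) = 2; s = -13, t = 165 (check: 736·(-13) + 58·165 = 2).
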